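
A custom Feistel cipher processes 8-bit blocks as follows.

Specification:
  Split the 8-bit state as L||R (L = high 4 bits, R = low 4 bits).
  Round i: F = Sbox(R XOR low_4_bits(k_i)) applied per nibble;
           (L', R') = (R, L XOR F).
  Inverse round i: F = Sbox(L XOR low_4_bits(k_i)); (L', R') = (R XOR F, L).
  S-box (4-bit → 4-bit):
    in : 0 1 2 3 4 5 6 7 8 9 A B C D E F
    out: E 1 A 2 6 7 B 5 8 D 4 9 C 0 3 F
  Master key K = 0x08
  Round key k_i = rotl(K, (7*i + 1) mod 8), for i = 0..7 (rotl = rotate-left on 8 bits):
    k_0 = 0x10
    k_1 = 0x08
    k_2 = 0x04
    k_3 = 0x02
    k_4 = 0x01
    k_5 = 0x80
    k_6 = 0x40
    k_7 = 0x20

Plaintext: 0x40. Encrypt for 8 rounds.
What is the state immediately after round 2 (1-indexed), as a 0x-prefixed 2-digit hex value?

0xAA

s_0 = plaintext = 0x40
s_1 = Round(s_0, k_0) = 0x0A
s_2 = Round(s_1, k_1) = 0xAA
s_3 = Round(s_2, k_2) = 0xA9
s_4 = Round(s_3, k_3) = 0x93
s_5 = Round(s_4, k_4) = 0x33
s_6 = Round(s_5, k_5) = 0x31
s_7 = Round(s_6, k_6) = 0x12
s_8 = Round(s_7, k_7) = 0x2B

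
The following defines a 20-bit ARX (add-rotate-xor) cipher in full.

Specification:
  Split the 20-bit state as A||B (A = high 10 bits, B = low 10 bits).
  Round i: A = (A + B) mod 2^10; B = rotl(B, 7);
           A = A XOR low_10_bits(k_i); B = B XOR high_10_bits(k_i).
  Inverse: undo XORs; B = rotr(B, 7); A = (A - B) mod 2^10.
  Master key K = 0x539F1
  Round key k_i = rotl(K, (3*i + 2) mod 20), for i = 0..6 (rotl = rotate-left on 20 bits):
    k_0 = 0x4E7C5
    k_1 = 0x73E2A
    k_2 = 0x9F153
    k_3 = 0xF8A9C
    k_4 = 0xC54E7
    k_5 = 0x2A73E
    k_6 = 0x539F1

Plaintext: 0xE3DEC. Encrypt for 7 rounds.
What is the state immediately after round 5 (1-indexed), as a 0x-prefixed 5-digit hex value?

0xB0EFF

s_0 = plaintext = 0xE3DEC
s_1 = Round(s_0, k_0) = 0xAFB04
s_2 = Round(s_1, k_1) = 0xFA3AF
s_3 = Round(s_2, k_2) = 0xB1189
s_4 = Round(s_3, k_3) = 0xB4753
s_5 = Round(s_4, k_4) = 0xB0EFF
s_6 = Round(s_5, k_5) = 0xBF376
s_7 = Round(s_6, k_6) = 0xE0E20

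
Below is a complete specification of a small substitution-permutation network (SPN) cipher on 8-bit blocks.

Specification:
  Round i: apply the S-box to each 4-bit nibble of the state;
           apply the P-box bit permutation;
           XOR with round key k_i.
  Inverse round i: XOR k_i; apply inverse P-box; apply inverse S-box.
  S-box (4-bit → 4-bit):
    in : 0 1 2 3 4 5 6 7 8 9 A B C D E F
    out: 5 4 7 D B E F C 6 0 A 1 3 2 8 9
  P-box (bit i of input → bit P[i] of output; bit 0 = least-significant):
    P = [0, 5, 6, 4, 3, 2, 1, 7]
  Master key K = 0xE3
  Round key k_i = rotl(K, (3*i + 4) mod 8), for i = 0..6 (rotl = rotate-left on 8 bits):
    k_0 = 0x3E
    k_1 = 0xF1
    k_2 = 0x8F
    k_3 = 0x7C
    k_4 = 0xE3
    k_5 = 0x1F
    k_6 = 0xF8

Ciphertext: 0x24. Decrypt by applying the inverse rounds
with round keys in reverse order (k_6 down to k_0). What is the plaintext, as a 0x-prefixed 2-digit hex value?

0xAF

s_0 = ciphertext = 0x24
s_1 = InvRound(s_0, k_6) = 0x47
s_2 = InvRound(s_1, k_5) = 0xB7
s_3 = InvRound(s_2, k_4) = 0xD7
s_4 = InvRound(s_3, k_3) = 0x3C
s_5 = InvRound(s_4, k_2) = 0x74
s_6 = InvRound(s_5, k_1) = 0xAB
s_7 = InvRound(s_6, k_0) = 0xAF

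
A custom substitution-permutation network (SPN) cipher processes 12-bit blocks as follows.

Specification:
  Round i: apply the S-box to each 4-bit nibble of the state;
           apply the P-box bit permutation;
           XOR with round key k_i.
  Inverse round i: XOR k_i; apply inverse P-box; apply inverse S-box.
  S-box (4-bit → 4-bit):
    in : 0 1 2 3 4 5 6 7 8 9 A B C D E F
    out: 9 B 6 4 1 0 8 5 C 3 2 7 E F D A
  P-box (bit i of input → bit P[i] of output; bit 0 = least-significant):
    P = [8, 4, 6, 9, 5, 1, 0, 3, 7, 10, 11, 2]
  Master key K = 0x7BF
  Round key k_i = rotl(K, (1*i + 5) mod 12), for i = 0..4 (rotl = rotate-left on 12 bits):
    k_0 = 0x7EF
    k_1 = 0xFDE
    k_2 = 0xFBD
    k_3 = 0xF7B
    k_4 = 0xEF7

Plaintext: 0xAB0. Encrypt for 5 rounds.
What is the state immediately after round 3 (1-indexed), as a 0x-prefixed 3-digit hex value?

s_0 = plaintext = 0xAB0
s_1 = Round(s_0, k_0) = 0x0CC
s_2 = Round(s_1, k_1) = 0xD01
s_3 = Round(s_2, k_2) = 0x001
s_4 = Round(s_3, k_3) = 0xCC7
s_5 = Round(s_4, k_4) = 0x3B8

0x001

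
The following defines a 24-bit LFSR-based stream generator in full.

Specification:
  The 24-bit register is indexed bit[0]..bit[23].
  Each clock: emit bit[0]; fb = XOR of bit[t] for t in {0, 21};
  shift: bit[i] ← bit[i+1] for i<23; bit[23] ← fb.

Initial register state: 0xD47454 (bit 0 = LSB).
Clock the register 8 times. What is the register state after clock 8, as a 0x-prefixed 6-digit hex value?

0x42D474

reg_0 = 0xD47454
clock 1: out=0, reg = 0x6A3A2A
clock 2: out=0, reg = 0xB51D15
clock 3: out=1, reg = 0x5A8E8A
clock 4: out=0, reg = 0x2D4745
clock 5: out=1, reg = 0x16A3A2
clock 6: out=0, reg = 0x0B51D1
clock 7: out=1, reg = 0x85A8E8
clock 8: out=0, reg = 0x42D474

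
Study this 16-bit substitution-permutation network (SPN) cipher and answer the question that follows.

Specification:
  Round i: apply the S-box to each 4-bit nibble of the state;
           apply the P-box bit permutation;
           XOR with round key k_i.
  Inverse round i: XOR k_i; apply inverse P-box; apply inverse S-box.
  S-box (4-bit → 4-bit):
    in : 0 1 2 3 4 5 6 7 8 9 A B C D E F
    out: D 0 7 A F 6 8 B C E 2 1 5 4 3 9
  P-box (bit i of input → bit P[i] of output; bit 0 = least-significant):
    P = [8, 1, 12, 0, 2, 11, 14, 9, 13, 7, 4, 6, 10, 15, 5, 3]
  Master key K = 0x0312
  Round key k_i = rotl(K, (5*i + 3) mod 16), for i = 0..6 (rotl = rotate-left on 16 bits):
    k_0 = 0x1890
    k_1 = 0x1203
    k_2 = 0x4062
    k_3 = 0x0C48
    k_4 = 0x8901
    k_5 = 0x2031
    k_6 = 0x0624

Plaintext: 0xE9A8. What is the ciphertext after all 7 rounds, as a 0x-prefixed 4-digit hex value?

s_0 = plaintext = 0xE9A8
s_1 = Round(s_0, k_0) = 0x8441
s_2 = Round(s_1, k_1) = 0x78FF
s_3 = Round(s_2, k_2) = 0xC73F
s_4 = Round(s_3, k_3) = 0x23A9
s_5 = Round(s_4, k_4) = 0x15E2
s_6 = Round(s_5, k_5) = 0x39A7
s_7 = Round(s_6, k_6) = 0x8FFF

0x8FFF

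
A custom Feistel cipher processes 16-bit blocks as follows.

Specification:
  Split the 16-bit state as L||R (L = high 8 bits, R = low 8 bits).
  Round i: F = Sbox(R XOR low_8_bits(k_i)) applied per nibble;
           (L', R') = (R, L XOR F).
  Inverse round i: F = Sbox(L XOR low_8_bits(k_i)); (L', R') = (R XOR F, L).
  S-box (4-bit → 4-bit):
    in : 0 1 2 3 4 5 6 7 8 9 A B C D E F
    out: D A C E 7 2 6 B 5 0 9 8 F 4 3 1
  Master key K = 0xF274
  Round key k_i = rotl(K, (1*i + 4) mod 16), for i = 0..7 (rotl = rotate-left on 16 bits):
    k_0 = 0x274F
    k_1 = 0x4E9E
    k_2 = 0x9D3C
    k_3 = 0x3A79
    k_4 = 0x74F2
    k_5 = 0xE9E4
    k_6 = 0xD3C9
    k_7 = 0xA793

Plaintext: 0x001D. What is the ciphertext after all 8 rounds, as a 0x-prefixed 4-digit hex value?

0xECF5

s_0 = plaintext = 0x001D
s_1 = Round(s_0, k_0) = 0x1D2C
s_2 = Round(s_1, k_1) = 0x2C91
s_3 = Round(s_2, k_2) = 0x91B8
s_4 = Round(s_3, k_3) = 0xB86B
s_5 = Round(s_4, k_4) = 0x6BB8
s_6 = Round(s_5, k_5) = 0xB844
s_7 = Round(s_6, k_6) = 0x44EC
s_8 = Round(s_7, k_7) = 0xECF5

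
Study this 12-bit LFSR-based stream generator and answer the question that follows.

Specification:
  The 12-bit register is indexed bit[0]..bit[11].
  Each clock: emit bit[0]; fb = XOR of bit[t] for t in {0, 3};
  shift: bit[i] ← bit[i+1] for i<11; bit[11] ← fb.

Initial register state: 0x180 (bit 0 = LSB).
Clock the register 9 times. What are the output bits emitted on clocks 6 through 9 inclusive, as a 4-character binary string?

0011

reg_0 = 0x180
clock 1: out=0, reg = 0x0C0
clock 2: out=0, reg = 0x060
clock 3: out=0, reg = 0x030
clock 4: out=0, reg = 0x018
clock 5: out=0, reg = 0x80C
clock 6: out=0, reg = 0xC06
clock 7: out=0, reg = 0x603
clock 8: out=1, reg = 0xB01
clock 9: out=1, reg = 0xD80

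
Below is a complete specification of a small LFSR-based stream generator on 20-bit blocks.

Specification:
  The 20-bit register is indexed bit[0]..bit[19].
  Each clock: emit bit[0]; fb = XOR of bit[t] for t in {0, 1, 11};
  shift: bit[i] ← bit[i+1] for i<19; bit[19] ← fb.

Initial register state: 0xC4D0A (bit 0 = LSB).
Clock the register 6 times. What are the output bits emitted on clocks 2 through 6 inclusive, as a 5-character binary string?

reg_0 = 0xC4D0A
clock 1: out=0, reg = 0x62685
clock 2: out=1, reg = 0xB1342
clock 3: out=0, reg = 0xD89A1
clock 4: out=1, reg = 0x6C4D0
clock 5: out=0, reg = 0x36268
clock 6: out=0, reg = 0x1B134

10100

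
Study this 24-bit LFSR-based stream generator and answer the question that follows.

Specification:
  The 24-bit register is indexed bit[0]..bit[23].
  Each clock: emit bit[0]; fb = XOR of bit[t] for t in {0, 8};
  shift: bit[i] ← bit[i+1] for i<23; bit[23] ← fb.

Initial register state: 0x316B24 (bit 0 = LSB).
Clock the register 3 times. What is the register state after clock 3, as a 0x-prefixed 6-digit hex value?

0xE62D64

reg_0 = 0x316B24
clock 1: out=0, reg = 0x98B592
clock 2: out=0, reg = 0xCC5AC9
clock 3: out=1, reg = 0xE62D64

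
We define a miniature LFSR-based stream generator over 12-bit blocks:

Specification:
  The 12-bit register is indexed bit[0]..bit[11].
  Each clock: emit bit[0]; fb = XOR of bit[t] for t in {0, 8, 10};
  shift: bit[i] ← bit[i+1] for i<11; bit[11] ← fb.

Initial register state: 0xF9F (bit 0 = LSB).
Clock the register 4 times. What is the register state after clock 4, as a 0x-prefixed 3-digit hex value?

0xFF9

reg_0 = 0xF9F
clock 1: out=1, reg = 0xFCF
clock 2: out=1, reg = 0xFE7
clock 3: out=1, reg = 0xFF3
clock 4: out=1, reg = 0xFF9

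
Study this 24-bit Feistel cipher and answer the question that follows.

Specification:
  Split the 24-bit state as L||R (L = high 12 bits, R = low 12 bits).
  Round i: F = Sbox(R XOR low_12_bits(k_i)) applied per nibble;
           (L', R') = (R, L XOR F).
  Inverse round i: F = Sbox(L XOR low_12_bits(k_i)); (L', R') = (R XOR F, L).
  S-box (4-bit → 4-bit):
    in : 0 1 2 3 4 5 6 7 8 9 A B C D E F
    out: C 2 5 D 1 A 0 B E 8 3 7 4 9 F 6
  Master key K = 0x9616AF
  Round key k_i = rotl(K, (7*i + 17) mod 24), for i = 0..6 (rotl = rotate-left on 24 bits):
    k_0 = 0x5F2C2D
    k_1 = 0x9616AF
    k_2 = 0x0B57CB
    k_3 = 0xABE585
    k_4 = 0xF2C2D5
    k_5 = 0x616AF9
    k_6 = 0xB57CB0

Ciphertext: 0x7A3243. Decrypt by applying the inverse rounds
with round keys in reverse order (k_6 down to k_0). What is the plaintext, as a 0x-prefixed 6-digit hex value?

s_0 = ciphertext = 0x7A3243
s_1 = InvRound(s_0, k_6) = 0x56E7A3
s_2 = InvRound(s_1, k_5) = 0x12856E
s_3 = InvRound(s_2, k_4) = 0x807128
s_4 = InvRound(s_3, k_3) = 0x8CD807
s_5 = InvRound(s_4, k_2) = 0xEC78CD
s_6 = InvRound(s_5, k_1) = 0x6C3EC7
s_7 = InvRound(s_6, k_0) = 0xD386C3

0xD386C3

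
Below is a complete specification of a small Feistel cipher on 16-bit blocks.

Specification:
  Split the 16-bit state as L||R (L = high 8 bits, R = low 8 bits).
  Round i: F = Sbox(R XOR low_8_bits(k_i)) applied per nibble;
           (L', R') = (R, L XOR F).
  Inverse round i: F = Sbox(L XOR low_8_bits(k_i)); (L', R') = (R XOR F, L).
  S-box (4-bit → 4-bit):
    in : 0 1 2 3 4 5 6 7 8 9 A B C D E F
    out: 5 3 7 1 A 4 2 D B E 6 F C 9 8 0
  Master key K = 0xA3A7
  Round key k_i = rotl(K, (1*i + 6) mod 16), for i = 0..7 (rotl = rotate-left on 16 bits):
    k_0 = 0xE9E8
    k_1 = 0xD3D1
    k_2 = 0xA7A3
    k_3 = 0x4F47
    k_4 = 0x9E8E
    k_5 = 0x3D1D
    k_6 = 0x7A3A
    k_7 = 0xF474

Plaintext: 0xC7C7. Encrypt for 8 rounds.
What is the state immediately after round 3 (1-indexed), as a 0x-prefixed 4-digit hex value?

s_0 = plaintext = 0xC7C7
s_1 = Round(s_0, k_0) = 0xC7B7
s_2 = Round(s_1, k_1) = 0xB7E5
s_3 = Round(s_2, k_2) = 0xE515
s_4 = Round(s_3, k_3) = 0x15A2
s_5 = Round(s_4, k_4) = 0xA269
s_6 = Round(s_5, k_5) = 0x6978
s_7 = Round(s_6, k_6) = 0x78CE
s_8 = Round(s_7, k_7) = 0xCE8E

0xE515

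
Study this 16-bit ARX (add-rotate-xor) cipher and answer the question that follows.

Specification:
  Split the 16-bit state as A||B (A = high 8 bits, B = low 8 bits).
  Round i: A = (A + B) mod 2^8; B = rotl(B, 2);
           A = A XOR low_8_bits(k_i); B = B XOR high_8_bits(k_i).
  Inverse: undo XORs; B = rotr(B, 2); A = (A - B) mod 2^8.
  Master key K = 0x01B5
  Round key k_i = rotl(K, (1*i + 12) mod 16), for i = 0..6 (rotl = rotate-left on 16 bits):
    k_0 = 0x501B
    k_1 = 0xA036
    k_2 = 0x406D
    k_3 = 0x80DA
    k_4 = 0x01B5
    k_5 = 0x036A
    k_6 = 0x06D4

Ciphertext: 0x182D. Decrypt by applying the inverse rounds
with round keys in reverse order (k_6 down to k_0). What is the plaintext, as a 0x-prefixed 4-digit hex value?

s_0 = ciphertext = 0x182D
s_1 = InvRound(s_0, k_6) = 0x02CA
s_2 = InvRound(s_1, k_5) = 0xF672
s_3 = InvRound(s_2, k_4) = 0x67DC
s_4 = InvRound(s_3, k_3) = 0xA617
s_5 = InvRound(s_4, k_2) = 0xF6D5
s_6 = InvRound(s_5, k_1) = 0x635D
s_7 = InvRound(s_6, k_0) = 0x3543

0x3543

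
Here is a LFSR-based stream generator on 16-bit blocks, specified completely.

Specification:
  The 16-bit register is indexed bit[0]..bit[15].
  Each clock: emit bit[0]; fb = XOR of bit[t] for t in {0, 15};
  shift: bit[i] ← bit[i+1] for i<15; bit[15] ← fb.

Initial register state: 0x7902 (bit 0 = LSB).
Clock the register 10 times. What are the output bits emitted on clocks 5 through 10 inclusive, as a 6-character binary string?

reg_0 = 0x7902
clock 1: out=0, reg = 0x3C81
clock 2: out=1, reg = 0x9E40
clock 3: out=0, reg = 0xCF20
clock 4: out=0, reg = 0xE790
clock 5: out=0, reg = 0xF3C8
clock 6: out=0, reg = 0xF9E4
clock 7: out=0, reg = 0xFCF2
clock 8: out=0, reg = 0xFE79
clock 9: out=1, reg = 0x7F3C
clock 10: out=0, reg = 0x3F9E

000010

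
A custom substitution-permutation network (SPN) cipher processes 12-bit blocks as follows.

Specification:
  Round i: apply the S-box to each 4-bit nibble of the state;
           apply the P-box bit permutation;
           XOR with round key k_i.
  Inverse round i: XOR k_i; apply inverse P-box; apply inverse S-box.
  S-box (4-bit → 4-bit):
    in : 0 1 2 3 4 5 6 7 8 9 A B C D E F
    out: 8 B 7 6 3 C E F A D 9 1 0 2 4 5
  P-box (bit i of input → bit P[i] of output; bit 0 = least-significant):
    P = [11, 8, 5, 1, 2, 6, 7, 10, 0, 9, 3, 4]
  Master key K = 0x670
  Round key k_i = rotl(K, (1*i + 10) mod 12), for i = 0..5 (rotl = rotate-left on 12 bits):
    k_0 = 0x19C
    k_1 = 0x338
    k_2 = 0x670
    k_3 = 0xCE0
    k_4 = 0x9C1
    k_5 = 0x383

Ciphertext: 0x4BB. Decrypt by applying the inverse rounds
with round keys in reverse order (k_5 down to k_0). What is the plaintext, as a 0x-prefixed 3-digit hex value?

s_0 = ciphertext = 0x4BB
s_1 = InvRound(s_0, k_5) = 0x603
s_2 = InvRound(s_1, k_4) = 0xD61
s_3 = InvRound(s_2, k_3) = 0xBED
s_4 = InvRound(s_3, k_2) = 0x994
s_5 = InvRound(s_4, k_1) = 0x3FF
s_6 = InvRound(s_5, k_0) = 0x4D5

0x4D5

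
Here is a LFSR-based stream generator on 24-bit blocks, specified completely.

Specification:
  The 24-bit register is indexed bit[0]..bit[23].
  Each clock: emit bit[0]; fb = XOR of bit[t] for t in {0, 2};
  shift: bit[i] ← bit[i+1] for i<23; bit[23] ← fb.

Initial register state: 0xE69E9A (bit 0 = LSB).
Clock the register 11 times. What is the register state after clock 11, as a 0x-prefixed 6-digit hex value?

0x279CD3

reg_0 = 0xE69E9A
clock 1: out=0, reg = 0x734F4D
clock 2: out=1, reg = 0x39A7A6
clock 3: out=0, reg = 0x9CD3D3
clock 4: out=1, reg = 0xCE69E9
clock 5: out=1, reg = 0xE734F4
clock 6: out=0, reg = 0xF39A7A
clock 7: out=0, reg = 0x79CD3D
clock 8: out=1, reg = 0x3CE69E
clock 9: out=0, reg = 0x9E734F
clock 10: out=1, reg = 0x4F39A7
clock 11: out=1, reg = 0x279CD3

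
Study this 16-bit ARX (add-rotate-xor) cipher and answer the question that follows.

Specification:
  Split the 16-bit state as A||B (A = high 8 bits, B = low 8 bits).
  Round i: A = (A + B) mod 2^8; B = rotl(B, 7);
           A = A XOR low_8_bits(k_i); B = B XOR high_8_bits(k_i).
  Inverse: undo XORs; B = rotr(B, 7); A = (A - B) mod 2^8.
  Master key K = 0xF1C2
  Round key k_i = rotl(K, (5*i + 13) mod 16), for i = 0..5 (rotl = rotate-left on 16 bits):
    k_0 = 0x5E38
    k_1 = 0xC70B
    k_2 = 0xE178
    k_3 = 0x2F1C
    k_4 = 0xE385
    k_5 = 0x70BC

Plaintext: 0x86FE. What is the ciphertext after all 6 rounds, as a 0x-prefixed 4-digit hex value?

0x5203

s_0 = plaintext = 0x86FE
s_1 = Round(s_0, k_0) = 0xBC21
s_2 = Round(s_1, k_1) = 0xD657
s_3 = Round(s_2, k_2) = 0x554A
s_4 = Round(s_3, k_3) = 0x830A
s_5 = Round(s_4, k_4) = 0x08E6
s_6 = Round(s_5, k_5) = 0x5203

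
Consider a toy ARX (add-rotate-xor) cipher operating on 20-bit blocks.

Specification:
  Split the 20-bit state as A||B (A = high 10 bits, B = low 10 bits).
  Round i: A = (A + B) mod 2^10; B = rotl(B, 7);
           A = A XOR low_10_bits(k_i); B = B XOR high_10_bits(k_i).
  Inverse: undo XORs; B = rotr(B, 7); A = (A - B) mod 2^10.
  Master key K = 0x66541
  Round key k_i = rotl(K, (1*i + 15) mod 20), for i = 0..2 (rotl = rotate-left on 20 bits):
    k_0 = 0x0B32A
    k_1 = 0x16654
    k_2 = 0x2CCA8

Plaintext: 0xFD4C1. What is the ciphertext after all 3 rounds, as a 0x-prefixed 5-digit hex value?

s_0 = plaintext = 0xFD4C1
s_1 = Round(s_0, k_0) = 0xE70B4
s_2 = Round(s_1, k_1) = 0x8124F
s_3 = Round(s_2, k_2) = 0x3EF7A

0x3EF7A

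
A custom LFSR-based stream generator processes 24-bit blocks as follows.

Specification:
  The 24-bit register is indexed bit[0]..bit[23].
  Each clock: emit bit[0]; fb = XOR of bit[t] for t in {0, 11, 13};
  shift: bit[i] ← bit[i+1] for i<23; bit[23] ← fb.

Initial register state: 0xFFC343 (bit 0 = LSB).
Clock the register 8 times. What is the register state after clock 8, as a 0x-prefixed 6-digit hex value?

0x45FFC3

reg_0 = 0xFFC343
clock 1: out=1, reg = 0xFFE1A1
clock 2: out=1, reg = 0x7FF0D0
clock 3: out=0, reg = 0xBFF868
clock 4: out=0, reg = 0x5FFC34
clock 5: out=0, reg = 0x2FFE1A
clock 6: out=0, reg = 0x17FF0D
clock 7: out=1, reg = 0x8BFF86
clock 8: out=0, reg = 0x45FFC3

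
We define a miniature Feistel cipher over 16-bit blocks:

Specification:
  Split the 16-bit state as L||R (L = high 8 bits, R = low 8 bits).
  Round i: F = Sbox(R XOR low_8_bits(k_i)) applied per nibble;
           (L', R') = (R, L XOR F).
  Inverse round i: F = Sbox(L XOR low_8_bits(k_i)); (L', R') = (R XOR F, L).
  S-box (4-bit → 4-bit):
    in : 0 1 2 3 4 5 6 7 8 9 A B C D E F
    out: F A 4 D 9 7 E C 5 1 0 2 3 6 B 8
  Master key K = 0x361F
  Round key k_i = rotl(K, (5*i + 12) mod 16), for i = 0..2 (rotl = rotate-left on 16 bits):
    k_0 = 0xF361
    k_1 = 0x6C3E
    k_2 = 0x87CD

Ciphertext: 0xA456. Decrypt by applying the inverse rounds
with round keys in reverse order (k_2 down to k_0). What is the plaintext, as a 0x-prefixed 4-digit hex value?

s_0 = ciphertext = 0xA456
s_1 = InvRound(s_0, k_2) = 0xB7A4
s_2 = InvRound(s_1, k_1) = 0xF5B7
s_3 = InvRound(s_2, k_0) = 0xAEF5

0xAEF5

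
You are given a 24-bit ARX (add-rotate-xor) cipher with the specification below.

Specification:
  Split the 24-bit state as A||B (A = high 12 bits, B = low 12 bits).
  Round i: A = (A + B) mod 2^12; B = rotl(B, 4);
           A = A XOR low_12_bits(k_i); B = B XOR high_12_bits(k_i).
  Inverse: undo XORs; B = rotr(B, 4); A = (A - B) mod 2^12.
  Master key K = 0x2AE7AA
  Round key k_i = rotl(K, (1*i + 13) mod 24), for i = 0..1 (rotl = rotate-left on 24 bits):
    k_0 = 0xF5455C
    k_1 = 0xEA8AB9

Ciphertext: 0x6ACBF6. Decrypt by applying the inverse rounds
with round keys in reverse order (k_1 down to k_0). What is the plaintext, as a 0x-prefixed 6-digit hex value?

s_0 = ciphertext = 0x6ACBF6
s_1 = InvRound(s_0, k_1) = 0xDC0E55
s_2 = InvRound(s_1, k_0) = 0x78C110

0x78C110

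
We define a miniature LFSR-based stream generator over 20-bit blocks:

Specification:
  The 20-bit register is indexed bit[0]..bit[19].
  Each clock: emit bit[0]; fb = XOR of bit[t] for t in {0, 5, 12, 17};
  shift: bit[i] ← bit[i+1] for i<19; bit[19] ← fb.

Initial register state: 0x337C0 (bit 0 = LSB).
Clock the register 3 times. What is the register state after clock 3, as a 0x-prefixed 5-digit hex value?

0x866F8

reg_0 = 0x337C0
clock 1: out=0, reg = 0x19BE0
clock 2: out=0, reg = 0x0CDF0
clock 3: out=0, reg = 0x866F8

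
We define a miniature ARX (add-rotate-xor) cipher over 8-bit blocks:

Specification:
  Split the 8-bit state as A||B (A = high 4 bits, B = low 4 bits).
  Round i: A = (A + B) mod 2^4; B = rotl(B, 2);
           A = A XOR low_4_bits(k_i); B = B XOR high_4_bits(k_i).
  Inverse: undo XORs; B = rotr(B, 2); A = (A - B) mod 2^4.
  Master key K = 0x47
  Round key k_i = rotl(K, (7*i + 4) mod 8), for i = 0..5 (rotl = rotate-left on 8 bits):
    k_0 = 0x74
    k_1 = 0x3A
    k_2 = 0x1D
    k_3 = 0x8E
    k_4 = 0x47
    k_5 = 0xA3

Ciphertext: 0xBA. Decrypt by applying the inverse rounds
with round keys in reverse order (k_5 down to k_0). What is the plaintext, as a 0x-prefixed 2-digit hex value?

0xE3

s_0 = ciphertext = 0xBA
s_1 = InvRound(s_0, k_5) = 0x80
s_2 = InvRound(s_1, k_4) = 0xE1
s_3 = InvRound(s_2, k_3) = 0xA6
s_4 = InvRound(s_3, k_2) = 0xAD
s_5 = InvRound(s_4, k_1) = 0x5B
s_6 = InvRound(s_5, k_0) = 0xE3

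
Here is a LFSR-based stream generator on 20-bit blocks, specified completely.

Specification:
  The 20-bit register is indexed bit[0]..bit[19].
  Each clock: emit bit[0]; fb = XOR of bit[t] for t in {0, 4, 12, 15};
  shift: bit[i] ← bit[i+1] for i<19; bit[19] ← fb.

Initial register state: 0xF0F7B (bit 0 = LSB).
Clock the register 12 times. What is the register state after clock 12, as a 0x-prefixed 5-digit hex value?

reg_0 = 0xF0F7B
clock 1: out=1, reg = 0x787BD
clock 2: out=1, reg = 0xBC3DE
clock 3: out=0, reg = 0x5E1EF
clock 4: out=1, reg = 0x2F0F7
clock 5: out=1, reg = 0x1787B
clock 6: out=1, reg = 0x8BC3D
clock 7: out=1, reg = 0x45E1E
clock 8: out=0, reg = 0x22F0F
clock 9: out=1, reg = 0x91787
clock 10: out=1, reg = 0x48BC3
clock 11: out=1, reg = 0x245E1
clock 12: out=1, reg = 0x922F0

0x922F0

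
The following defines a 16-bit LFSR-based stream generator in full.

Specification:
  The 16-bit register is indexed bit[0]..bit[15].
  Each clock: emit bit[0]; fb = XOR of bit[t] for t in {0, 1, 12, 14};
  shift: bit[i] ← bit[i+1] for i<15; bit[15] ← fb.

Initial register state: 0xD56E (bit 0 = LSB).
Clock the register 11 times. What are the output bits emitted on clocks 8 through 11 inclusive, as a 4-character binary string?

0101

reg_0 = 0xD56E
clock 1: out=0, reg = 0xEAB7
clock 2: out=1, reg = 0xF55B
clock 3: out=1, reg = 0x7AAD
clock 4: out=1, reg = 0xBD56
clock 5: out=0, reg = 0x5EAB
clock 6: out=1, reg = 0x2F55
clock 7: out=1, reg = 0x97AA
clock 8: out=0, reg = 0x4BD5
clock 9: out=1, reg = 0x25EA
clock 10: out=0, reg = 0x92F5
clock 11: out=1, reg = 0x497A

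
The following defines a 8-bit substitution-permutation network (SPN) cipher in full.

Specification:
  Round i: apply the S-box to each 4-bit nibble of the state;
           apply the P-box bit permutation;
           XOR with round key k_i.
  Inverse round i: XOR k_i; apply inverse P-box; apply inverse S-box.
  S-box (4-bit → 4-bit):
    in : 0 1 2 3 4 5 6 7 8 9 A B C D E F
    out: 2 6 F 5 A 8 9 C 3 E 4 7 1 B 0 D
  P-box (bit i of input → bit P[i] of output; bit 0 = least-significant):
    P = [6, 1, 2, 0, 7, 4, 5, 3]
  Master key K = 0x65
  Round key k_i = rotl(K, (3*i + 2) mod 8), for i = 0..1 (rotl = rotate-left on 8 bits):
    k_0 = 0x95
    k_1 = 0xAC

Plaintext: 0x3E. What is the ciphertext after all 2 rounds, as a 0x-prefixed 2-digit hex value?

0x0D

s_0 = plaintext = 0x3E
s_1 = Round(s_0, k_0) = 0x35
s_2 = Round(s_1, k_1) = 0x0D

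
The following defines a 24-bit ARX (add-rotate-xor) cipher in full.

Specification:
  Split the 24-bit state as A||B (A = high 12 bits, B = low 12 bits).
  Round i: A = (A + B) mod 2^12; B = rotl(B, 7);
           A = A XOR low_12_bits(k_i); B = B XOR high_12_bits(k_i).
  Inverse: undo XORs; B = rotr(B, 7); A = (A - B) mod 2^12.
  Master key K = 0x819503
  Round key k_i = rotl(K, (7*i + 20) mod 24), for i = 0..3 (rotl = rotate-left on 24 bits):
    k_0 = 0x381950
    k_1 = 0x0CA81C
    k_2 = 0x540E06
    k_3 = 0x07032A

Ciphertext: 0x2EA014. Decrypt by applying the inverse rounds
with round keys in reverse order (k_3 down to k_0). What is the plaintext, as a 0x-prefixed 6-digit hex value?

0x09D611

s_0 = ciphertext = 0x2EA014
s_1 = InvRound(s_0, k_3) = 0x540C80
s_2 = InvRound(s_1, k_2) = 0x333813
s_3 = InvRound(s_2, k_1) = 0xFFEB31
s_4 = InvRound(s_3, k_0) = 0x09D611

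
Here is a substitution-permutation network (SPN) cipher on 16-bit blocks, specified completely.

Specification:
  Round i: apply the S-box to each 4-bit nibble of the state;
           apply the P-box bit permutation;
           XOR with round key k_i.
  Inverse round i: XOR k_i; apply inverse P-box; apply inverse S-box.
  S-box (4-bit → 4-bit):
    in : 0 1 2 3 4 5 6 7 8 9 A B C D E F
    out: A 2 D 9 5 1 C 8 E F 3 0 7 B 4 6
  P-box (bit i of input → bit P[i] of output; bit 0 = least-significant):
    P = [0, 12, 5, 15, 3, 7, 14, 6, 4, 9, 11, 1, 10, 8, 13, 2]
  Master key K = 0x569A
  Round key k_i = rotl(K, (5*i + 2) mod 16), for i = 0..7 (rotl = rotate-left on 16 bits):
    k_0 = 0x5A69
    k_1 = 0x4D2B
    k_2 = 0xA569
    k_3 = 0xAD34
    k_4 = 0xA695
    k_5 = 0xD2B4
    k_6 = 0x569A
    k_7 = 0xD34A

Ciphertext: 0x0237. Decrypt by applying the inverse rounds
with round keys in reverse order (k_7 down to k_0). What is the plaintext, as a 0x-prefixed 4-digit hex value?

s_0 = ciphertext = 0x0237
s_1 = InvRound(s_0, k_7) = 0x0529
s_2 = InvRound(s_1, k_6) = 0x1DFC
s_3 = InvRound(s_2, k_5) = 0xAF27
s_4 = InvRound(s_3, k_4) = 0x121E
s_5 = InvRound(s_4, k_3) = 0xC858
s_6 = InvRound(s_5, k_2) = 0xC4E4
s_7 = InvRound(s_6, k_1) = 0x06D3
s_8 = InvRound(s_7, k_0) = 0x52CF

0x52CF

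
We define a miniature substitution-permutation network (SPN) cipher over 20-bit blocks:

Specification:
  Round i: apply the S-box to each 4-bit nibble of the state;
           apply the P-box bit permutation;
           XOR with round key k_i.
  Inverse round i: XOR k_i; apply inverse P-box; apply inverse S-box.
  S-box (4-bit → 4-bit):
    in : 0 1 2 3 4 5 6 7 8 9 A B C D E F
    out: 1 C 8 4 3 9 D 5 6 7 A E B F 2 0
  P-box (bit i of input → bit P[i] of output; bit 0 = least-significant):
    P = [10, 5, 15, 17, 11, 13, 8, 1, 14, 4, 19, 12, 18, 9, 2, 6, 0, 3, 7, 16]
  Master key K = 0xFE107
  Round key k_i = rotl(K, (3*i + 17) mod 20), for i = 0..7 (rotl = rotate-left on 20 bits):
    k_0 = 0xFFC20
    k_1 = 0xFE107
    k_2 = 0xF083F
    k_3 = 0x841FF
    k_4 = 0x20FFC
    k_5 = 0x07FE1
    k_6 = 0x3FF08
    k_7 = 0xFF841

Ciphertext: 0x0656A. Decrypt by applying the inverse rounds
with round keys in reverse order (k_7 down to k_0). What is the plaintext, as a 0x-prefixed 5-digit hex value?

s_0 = ciphertext = 0x0656A
s_1 = InvRound(s_0, k_7) = 0xC016D
s_2 = InvRound(s_1, k_6) = 0x5D64D
s_3 = InvRound(s_2, k_5) = 0xB7F98
s_4 = InvRound(s_3, k_4) = 0x216EE
s_5 = InvRound(s_4, k_3) = 0x0ED35
s_6 = InvRound(s_5, k_2) = 0xA07B6
s_7 = InvRound(s_6, k_1) = 0x644E9
s_8 = InvRound(s_7, k_0) = 0xD2143

0xD2143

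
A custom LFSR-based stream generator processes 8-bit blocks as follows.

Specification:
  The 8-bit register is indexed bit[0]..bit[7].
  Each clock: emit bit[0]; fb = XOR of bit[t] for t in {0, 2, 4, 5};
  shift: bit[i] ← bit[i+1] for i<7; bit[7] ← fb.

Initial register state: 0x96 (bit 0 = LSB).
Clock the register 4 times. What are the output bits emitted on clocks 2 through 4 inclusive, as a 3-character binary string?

110

reg_0 = 0x96
clock 1: out=0, reg = 0x4B
clock 2: out=1, reg = 0xA5
clock 3: out=1, reg = 0xD2
clock 4: out=0, reg = 0xE9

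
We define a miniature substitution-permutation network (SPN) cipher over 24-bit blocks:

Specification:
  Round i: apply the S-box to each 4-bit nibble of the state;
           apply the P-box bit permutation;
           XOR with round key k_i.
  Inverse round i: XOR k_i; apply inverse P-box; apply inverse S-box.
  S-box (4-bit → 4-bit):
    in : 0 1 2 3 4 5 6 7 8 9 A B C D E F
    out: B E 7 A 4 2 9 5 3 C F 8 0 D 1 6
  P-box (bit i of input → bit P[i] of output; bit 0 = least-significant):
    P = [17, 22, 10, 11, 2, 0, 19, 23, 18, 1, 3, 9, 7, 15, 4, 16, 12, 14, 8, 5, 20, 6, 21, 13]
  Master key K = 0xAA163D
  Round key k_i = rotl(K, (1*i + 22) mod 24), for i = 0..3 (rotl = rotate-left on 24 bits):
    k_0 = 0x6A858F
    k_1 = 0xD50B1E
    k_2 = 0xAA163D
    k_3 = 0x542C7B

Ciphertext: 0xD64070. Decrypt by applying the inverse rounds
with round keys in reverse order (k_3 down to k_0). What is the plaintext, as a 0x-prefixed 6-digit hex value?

0x5EBD95

s_0 = ciphertext = 0xD64070
s_1 = InvRound(s_0, k_3) = 0xB5CF3D
s_2 = InvRound(s_1, k_2) = 0xE23E46
s_3 = InvRound(s_2, k_1) = 0xA797C7
s_4 = InvRound(s_3, k_0) = 0x5EBD95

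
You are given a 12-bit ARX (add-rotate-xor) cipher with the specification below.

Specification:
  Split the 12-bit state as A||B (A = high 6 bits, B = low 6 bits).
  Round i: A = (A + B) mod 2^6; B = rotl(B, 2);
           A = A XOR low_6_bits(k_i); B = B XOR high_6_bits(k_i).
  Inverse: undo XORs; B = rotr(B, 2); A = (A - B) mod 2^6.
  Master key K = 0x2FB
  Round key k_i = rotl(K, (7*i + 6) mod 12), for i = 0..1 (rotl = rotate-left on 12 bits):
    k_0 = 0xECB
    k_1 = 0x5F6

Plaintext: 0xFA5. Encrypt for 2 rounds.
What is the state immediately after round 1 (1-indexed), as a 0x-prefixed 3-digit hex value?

0xA2D

s_0 = plaintext = 0xFA5
s_1 = Round(s_0, k_0) = 0xA2D
s_2 = Round(s_1, k_1) = 0x8E1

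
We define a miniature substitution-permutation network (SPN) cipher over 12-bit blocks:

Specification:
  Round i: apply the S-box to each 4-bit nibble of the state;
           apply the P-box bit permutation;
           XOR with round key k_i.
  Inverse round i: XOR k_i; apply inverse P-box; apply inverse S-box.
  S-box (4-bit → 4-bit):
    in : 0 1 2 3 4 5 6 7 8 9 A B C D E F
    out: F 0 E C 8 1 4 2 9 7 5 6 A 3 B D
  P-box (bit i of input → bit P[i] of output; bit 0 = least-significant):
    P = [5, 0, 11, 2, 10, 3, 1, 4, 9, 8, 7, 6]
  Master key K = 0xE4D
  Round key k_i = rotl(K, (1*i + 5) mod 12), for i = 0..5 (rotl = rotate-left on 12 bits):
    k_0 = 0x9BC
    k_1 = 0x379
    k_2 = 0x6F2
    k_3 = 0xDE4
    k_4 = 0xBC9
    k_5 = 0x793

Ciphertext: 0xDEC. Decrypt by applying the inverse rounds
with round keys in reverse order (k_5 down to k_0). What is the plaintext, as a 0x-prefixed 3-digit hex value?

s_0 = ciphertext = 0xDEC
s_1 = InvRound(s_0, k_5) = 0x820
s_2 = InvRound(s_1, k_4) = 0x07D
s_3 = InvRound(s_2, k_3) = 0xBEB
s_4 = InvRound(s_3, k_2) = 0x7EB
s_5 = InvRound(s_4, k_1) = 0x6F1
s_6 = InvRound(s_5, k_0) = 0xED2

0xED2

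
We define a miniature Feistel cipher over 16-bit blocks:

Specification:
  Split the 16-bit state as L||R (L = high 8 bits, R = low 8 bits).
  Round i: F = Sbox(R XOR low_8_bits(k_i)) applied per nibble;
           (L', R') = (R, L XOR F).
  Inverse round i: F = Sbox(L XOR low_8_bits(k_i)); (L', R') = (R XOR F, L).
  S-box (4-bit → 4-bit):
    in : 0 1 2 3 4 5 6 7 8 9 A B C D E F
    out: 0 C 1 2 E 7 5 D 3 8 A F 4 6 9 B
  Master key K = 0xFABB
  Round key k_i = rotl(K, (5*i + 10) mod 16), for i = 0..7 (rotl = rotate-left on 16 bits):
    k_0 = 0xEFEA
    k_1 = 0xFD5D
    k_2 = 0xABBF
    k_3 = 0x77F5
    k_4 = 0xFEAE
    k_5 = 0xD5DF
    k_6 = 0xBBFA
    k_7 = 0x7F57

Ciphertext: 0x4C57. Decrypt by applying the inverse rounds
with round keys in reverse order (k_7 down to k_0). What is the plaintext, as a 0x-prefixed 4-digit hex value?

0x6F22

s_0 = ciphertext = 0x4C57
s_1 = InvRound(s_0, k_7) = 0x984C
s_2 = InvRound(s_1, k_6) = 0x1D98
s_3 = InvRound(s_2, k_5) = 0xD91D
s_4 = InvRound(s_3, k_4) = 0xC0D9
s_5 = InvRound(s_4, k_3) = 0xFEC0
s_6 = InvRound(s_5, k_2) = 0x2CFE
s_7 = InvRound(s_6, k_1) = 0x222C
s_8 = InvRound(s_7, k_0) = 0x6F22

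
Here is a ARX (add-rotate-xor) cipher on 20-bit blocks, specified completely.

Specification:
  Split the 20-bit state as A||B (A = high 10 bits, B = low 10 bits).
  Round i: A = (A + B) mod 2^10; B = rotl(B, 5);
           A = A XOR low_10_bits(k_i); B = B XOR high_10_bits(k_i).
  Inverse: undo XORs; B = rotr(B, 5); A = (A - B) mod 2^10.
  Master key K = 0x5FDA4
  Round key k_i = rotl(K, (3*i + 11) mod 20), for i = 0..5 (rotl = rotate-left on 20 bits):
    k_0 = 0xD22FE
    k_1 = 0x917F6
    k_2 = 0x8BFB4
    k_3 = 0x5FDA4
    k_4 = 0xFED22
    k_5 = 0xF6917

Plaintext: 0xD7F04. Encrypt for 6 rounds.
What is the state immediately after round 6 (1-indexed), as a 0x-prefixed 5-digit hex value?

s_0 = plaintext = 0xD7F04
s_1 = Round(s_0, k_0) = 0x277D0
s_2 = Round(s_1, k_1) = 0xE6C5B
s_3 = Round(s_2, k_2) = 0x1094D
s_4 = Round(s_3, k_3) = 0x0ACD5
s_5 = Round(s_4, k_4) = 0x0895D
s_6 = Round(s_5, k_5) = 0x1A070

0x1A070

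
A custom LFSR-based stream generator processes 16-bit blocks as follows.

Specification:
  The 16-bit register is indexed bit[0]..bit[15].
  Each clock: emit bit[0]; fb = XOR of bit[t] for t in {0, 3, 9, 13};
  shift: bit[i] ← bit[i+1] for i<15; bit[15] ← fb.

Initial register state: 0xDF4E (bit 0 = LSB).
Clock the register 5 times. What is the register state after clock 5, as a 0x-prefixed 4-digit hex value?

reg_0 = 0xDF4E
clock 1: out=0, reg = 0x6FA7
clock 2: out=1, reg = 0xB7D3
clock 3: out=1, reg = 0xDBE9
clock 4: out=1, reg = 0xEDF4
clock 5: out=0, reg = 0xF6FA

0xF6FA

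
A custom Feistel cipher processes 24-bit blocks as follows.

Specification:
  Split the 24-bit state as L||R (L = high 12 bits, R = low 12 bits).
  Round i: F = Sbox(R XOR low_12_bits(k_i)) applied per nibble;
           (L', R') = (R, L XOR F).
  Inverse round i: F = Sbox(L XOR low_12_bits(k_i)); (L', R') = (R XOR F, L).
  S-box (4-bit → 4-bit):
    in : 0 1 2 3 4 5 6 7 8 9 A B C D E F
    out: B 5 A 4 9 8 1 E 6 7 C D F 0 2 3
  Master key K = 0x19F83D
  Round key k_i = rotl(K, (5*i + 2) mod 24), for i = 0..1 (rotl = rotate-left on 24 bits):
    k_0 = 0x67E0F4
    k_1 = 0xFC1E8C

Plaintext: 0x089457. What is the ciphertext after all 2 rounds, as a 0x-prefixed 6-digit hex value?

0x94DAA2

s_0 = plaintext = 0x089457
s_1 = Round(s_0, k_0) = 0x45794D
s_2 = Round(s_1, k_1) = 0x94DAA2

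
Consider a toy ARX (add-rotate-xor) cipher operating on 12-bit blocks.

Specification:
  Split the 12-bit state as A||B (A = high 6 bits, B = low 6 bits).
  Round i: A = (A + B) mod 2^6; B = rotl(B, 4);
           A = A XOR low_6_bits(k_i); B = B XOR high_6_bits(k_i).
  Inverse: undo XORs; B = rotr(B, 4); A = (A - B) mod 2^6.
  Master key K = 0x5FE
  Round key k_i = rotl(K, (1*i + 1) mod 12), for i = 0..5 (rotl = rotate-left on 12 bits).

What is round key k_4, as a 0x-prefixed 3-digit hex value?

K = 0x5FE
k_0 = rotl(K, (1*0+1) mod 12) = rotl(K, 1) = 0xBFC
k_1 = rotl(K, (1*1+1) mod 12) = rotl(K, 2) = 0x7F9
k_2 = rotl(K, (1*2+1) mod 12) = rotl(K, 3) = 0xFF2
k_3 = rotl(K, (1*3+1) mod 12) = rotl(K, 4) = 0xFE5
k_4 = rotl(K, (1*4+1) mod 12) = rotl(K, 5) = 0xFCB

0xFCB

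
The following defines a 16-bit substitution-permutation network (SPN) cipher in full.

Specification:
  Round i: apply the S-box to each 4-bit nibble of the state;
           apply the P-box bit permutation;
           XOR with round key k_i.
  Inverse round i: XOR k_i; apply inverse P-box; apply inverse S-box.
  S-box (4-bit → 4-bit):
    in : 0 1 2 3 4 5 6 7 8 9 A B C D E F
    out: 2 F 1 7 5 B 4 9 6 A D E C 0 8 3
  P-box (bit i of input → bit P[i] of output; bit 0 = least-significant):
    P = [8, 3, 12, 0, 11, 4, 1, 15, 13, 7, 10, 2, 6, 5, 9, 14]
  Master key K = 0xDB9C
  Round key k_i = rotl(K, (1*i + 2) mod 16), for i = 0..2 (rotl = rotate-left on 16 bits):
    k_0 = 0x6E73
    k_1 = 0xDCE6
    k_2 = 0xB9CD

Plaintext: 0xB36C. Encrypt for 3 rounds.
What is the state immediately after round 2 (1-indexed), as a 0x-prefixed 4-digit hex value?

0x9A0E

s_0 = plaintext = 0xB36C
s_1 = Round(s_0, k_0) = 0x18D0
s_2 = Round(s_1, k_1) = 0x9A0E
s_3 = Round(s_2, k_2) = 0xDDF8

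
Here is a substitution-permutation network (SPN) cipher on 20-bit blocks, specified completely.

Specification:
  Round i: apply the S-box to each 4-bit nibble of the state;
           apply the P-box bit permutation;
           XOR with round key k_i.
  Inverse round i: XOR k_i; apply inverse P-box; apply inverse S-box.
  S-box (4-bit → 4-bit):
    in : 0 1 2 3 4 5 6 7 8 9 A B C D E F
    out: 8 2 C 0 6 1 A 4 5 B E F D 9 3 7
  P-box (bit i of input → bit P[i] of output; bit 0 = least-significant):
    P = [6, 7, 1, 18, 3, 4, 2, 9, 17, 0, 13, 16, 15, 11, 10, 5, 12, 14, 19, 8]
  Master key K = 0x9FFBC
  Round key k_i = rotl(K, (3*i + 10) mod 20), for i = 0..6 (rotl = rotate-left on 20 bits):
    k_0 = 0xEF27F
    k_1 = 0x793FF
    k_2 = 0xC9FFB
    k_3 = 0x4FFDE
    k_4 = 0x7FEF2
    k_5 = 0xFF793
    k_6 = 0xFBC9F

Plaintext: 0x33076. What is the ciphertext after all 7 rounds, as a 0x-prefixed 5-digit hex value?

s_0 = plaintext = 0x33076
s_1 = Round(s_0, k_0) = 0xBF2FB
s_2 = Round(s_1, k_1) = 0xA6E21
s_3 = Round(s_2, k_2) = 0x6D45E
s_4 = Round(s_3, k_3) = 0x41E37
s_5 = Round(s_4, k_4) = 0xDB6F1
s_6 = Round(s_5, k_5) = 0xE6A2E
s_7 = Round(s_6, k_6) = 0xEC67A

0xEC67A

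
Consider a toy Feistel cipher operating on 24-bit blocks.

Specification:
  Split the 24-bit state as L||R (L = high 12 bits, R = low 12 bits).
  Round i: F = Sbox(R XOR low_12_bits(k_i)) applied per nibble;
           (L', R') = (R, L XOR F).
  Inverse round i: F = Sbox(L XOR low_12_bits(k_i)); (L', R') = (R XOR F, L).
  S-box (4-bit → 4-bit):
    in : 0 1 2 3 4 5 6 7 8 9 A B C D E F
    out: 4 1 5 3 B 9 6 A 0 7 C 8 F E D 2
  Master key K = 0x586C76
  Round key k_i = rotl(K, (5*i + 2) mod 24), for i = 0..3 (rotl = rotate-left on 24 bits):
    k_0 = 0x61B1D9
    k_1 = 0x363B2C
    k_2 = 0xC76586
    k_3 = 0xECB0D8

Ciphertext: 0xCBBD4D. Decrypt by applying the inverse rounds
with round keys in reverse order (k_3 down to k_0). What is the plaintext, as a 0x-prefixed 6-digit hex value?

0x815CB4

s_0 = ciphertext = 0xCBBD4D
s_1 = InvRound(s_0, k_3) = 0x22ECBB
s_2 = InvRound(s_1, k_2) = 0x67B22E
s_3 = InvRound(s_2, k_1) = 0xCB467B
s_4 = InvRound(s_3, k_0) = 0x815CB4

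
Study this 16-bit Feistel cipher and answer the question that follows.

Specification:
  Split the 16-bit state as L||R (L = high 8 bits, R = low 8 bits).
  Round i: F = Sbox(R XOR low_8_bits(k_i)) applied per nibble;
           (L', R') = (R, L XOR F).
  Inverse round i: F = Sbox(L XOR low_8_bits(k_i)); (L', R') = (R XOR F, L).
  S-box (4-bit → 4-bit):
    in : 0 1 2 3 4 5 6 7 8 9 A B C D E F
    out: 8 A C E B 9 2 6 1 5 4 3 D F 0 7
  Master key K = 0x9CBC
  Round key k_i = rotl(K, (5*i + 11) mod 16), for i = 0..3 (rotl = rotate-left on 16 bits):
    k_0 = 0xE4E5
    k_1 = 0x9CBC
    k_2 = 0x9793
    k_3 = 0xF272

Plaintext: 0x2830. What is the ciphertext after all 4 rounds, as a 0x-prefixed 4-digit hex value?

0xCC2F

s_0 = plaintext = 0x2830
s_1 = Round(s_0, k_0) = 0x30D1
s_2 = Round(s_1, k_1) = 0xD11F
s_3 = Round(s_2, k_2) = 0x1FCC
s_4 = Round(s_3, k_3) = 0xCC2F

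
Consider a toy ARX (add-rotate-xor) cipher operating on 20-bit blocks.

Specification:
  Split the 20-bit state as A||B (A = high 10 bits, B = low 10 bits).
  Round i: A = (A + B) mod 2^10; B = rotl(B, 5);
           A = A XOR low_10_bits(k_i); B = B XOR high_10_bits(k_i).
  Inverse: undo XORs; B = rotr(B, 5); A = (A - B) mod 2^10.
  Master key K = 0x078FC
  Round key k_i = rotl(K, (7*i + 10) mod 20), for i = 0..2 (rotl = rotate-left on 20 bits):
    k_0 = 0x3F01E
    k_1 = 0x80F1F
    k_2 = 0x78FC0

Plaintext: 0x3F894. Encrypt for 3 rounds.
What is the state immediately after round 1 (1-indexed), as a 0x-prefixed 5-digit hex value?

s_0 = plaintext = 0x3F894
s_1 = Round(s_0, k_0) = 0x63278
s_2 = Round(s_1, k_1) = 0xC6D10
s_3 = Round(s_2, k_2) = 0xFAFEB

0x63278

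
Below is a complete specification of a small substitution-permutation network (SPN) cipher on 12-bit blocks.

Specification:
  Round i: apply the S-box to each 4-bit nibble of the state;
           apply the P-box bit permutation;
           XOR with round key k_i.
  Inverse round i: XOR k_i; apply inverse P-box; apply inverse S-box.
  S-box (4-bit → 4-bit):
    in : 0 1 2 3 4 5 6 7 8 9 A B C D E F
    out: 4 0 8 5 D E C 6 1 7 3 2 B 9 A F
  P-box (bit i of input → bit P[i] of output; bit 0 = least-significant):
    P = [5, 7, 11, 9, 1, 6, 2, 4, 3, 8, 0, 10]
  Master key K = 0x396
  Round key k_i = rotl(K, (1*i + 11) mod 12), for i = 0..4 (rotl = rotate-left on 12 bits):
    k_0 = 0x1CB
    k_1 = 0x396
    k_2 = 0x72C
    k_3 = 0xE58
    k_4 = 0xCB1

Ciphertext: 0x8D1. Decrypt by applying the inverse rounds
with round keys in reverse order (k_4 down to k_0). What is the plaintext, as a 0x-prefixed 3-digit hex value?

s_0 = ciphertext = 0x8D1
s_1 = InvRound(s_0, k_4) = 0x2B8
s_2 = InvRound(s_1, k_3) = 0x2B9
s_3 = InvRound(s_2, k_2) = 0x56B
s_4 = InvRound(s_3, k_1) = 0x45C
s_5 = InvRound(s_4, k_0) = 0x54B

0x54B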